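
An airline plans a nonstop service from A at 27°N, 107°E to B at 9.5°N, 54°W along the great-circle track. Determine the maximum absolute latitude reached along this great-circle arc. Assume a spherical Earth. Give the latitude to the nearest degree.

The great circle lies in the plane with unit normal n̂ = (p₁ × p₂)/|p₁ × p₂|.
Here n̂_z ≈ -0.437; the vertex latitude is φ_max = arccos|n̂_z| ≈ 64.1°.
Check via Clairaut: cos φ_max = |cos φ₁| · sin C = cos(27.0°)·sin(29.4°) ≈ 0.437, again giving ≈ 64.1°.

≈ 64°N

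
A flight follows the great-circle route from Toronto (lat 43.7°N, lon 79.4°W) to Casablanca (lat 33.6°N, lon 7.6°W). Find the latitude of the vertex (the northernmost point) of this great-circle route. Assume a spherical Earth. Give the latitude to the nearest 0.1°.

The great circle lies in the plane with unit normal n̂ = (p₁ × p₂)/|p₁ × p₂|.
Here n̂_z ≈ +0.696; the vertex latitude is φ_max = arccos|n̂_z| ≈ 45.9°.

≈ 45.9°N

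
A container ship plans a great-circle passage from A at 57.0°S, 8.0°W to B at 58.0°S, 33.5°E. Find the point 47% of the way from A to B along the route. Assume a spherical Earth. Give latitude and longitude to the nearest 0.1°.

Convert each endpoint to a unit vector on the sphere (x = cos φ cos λ, y = cos φ sin λ, z = sin φ).
The central angle between the endpoints is δ = arccos(p₁·p₂) ≈ 0.383 rad (22.0°).
Interpolate at f = 0.47 with slerp weights a = sin((1−f)δ)/sin δ ≈ 0.539, b = sin(fδ)/sin δ ≈ 0.479.
p = a·p₁ + b·p₂ ≈ (0.503, 0.099, -0.859); φ = arcsin(p_z) ≈ -59.18°, λ = atan2(p_y, p_x) ≈ 11.17°.

≈ 59.2°S, 11.2°E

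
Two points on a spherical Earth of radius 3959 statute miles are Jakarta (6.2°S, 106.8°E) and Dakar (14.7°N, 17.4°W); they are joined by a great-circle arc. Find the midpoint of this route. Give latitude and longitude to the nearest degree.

≈ 9°N, 46°E

Convert each endpoint to a unit vector on the sphere (x = cos φ cos λ, y = cos φ sin λ, z = sin φ).
The central angle between the endpoints is δ = arccos(p₁·p₂) ≈ 2.175 rad (124.6°).
Interpolate at f = 1/2 with slerp weights a = sin((1−f)δ)/sin δ ≈ 1.076, b = sin(fδ)/sin δ ≈ 1.076.
p = a·p₁ + b·p₂ ≈ (0.684, 0.713, 0.157); φ = arcsin(p_z) ≈ 9.02°, λ = atan2(p_y, p_x) ≈ 46.18°.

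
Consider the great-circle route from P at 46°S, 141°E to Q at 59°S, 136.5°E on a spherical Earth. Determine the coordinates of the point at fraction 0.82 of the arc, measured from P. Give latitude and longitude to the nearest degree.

≈ 57°S, 138°E

From cos δ = sin φ₁ sin φ₂ + cos φ₁ cos φ₂ cos Δλ, the central angle is δ ≈ 0.232 rad (13.3°).
Interpolate at f = 0.82 with slerp weights a = sin((1−f)δ)/sin δ ≈ 0.182, b = sin(fδ)/sin δ ≈ 0.822.
p = a·p₁ + b·p₂ ≈ (-0.405, 0.371, -0.836); φ = arcsin(p_z) ≈ -56.67°, λ = atan2(p_y, p_x) ≈ 137.53°.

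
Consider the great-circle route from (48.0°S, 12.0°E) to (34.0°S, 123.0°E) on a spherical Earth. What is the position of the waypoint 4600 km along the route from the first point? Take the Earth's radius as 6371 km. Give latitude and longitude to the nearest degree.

≈ (56°S, 81°E)

Write both endpoints as unit vectors p₁, p₂ with components (cos φ cos λ, cos φ sin λ, sin φ).
The central angle between the endpoints is δ = arccos(p₁·p₂) ≈ 1.352 rad (77.5°). The total great-circle distance is δ·R ≈ 1.352 × 6371 ≈ 8616 km, so the target fraction is f = 4600/8616 ≈ 0.534.
Interpolate at f ≈ 0.534 with slerp weights a = sin((1−f)δ)/sin δ ≈ 0.604, b = sin(fδ)/sin δ ≈ 0.677.
p = a·p₁ + b·p₂ ≈ (0.089, 0.555, -0.827); φ = arcsin(p_z) ≈ -55.81°, λ = atan2(p_y, p_x) ≈ 80.84°.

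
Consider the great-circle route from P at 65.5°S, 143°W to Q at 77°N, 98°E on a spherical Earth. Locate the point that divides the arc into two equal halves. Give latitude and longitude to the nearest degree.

≈ 10°N, 176°W

Write both endpoints as unit vectors p₁, p₂ with components (cos φ cos λ, cos φ sin λ, sin φ).
The central angle between the endpoints is δ = arccos(p₁·p₂) ≈ 2.770 rad (158.7°).
Interpolate at f = 1/2 with slerp weights a = sin((1−f)δ)/sin δ ≈ 2.709, b = sin(fδ)/sin δ ≈ 2.709.
p = a·p₁ + b·p₂ ≈ (-0.982, -0.073, 0.174); φ = arcsin(p_z) ≈ 10.05°, λ = atan2(p_y, p_x) ≈ -175.77°.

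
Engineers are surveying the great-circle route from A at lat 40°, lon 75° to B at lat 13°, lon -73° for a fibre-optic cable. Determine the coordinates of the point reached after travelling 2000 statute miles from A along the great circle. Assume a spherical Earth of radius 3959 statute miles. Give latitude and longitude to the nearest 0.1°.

The haversine formula gives a central angle δ ≈ 2.081 rad (119.2°) between the endpoints. The total great-circle distance is δ·R ≈ 2.081 × 3959 ≈ 8239 mi, so the target fraction is f = 2000/8239 ≈ 0.243.
Interpolate at f ≈ 0.243 with slerp weights a = sin((1−f)δ)/sin δ ≈ 1.146, b = sin(fδ)/sin δ ≈ 0.555.
p = a·p₁ + b·p₂ ≈ (0.385, 0.331, 0.861); φ = arcsin(p_z) ≈ 59.47°, λ = atan2(p_y, p_x) ≈ 40.69°.

≈ lat 59.5°, lon 40.7°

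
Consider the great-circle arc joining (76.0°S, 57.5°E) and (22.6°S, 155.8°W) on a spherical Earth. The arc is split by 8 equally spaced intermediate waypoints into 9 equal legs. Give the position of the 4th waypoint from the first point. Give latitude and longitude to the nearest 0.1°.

Write both endpoints as unit vectors p₁, p₂ with components (cos φ cos λ, cos φ sin λ, sin φ).
The central angle between the endpoints is δ = arccos(p₁·p₂) ≈ 1.383 rad (79.3°).
Interpolate at f = 4/9 with slerp weights a = sin((1−f)δ)/sin δ ≈ 0.708, b = sin(fδ)/sin δ ≈ 0.587.
p = a·p₁ + b·p₂ ≈ (-0.402, -0.078, -0.912); φ = arcsin(p_z) ≈ -65.80°, λ = atan2(p_y, p_x) ≈ -169.05°.

≈ (65.8°S, 169.1°W)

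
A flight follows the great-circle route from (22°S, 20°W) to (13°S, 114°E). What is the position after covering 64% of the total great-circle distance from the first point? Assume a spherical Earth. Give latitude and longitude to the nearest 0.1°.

Write both endpoints as unit vectors p₁, p₂ with components (cos φ cos λ, cos φ sin λ, sin φ).
The central angle between the endpoints is δ = arccos(p₁·p₂) ≈ 2.145 rad (122.9°).
Interpolate at f = 0.64 with slerp weights a = sin((1−f)δ)/sin δ ≈ 0.831, b = sin(fδ)/sin δ ≈ 1.168.
p = a·p₁ + b·p₂ ≈ (0.261, 0.776, -0.574); φ = arcsin(p_z) ≈ -35.03°, λ = atan2(p_y, p_x) ≈ 71.39°.

≈ (35.0°S, 71.4°E)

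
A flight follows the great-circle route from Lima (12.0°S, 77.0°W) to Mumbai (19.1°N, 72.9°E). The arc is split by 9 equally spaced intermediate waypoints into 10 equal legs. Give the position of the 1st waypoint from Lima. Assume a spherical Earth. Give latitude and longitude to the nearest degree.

≈ 7°S, 63°W

The haversine formula gives a central angle δ ≈ 2.621 rad (150.2°) between the endpoints.
Interpolate at f = 1/10 with slerp weights a = sin((1−f)δ)/sin δ ≈ 1.418, b = sin(fδ)/sin δ ≈ 0.521.
p = a·p₁ + b·p₂ ≈ (0.457, -0.881, -0.124); φ = arcsin(p_z) ≈ -7.14°, λ = atan2(p_y, p_x) ≈ -62.58°.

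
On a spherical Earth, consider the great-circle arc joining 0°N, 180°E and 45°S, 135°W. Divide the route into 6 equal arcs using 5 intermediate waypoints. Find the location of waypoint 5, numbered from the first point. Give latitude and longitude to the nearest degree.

From cos δ = sin φ₁ sin φ₂ + cos φ₁ cos φ₂ cos Δλ, the central angle is δ ≈ 1.047 rad (60.0°).
Interpolate at f = 5/6 with slerp weights a = sin((1−f)δ)/sin δ ≈ 0.201, b = sin(fδ)/sin δ ≈ 0.885.
p = a·p₁ + b·p₂ ≈ (-0.643, -0.442, -0.625); φ = arcsin(p_z) ≈ -38.72°, λ = atan2(p_y, p_x) ≈ -145.47°.

≈ 39°S, 145°W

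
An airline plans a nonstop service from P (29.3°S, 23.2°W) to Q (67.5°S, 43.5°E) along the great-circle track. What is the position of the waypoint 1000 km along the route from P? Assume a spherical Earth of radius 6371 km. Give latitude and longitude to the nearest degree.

≈ (37°S, 18°W)

Write both endpoints as unit vectors p₁, p₂ with components (cos φ cos λ, cos φ sin λ, sin φ).
The central angle between the endpoints is δ = arccos(p₁·p₂) ≈ 0.947 rad (54.3°). The total great-circle distance is δ·R ≈ 0.947 × 6371 ≈ 6033 km, so the target fraction is f = 1000/6033 ≈ 0.166.
Interpolate at f ≈ 0.166 with slerp weights a = sin((1−f)δ)/sin δ ≈ 0.875, b = sin(fδ)/sin δ ≈ 0.193.
p = a·p₁ + b·p₂ ≈ (0.755, -0.250, -0.606); φ = arcsin(p_z) ≈ -37.32°, λ = atan2(p_y, p_x) ≈ -18.32°.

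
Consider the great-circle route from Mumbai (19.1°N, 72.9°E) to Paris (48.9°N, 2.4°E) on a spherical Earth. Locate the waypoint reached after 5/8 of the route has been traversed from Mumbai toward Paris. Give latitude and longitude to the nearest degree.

≈ 43°N, 36°E

From cos δ = sin φ₁ sin φ₂ + cos φ₁ cos φ₂ cos Δλ, the central angle is δ ≈ 1.100 rad (63.0°).
Interpolate at f = 5/8 with slerp weights a = sin((1−f)δ)/sin δ ≈ 0.450, b = sin(fδ)/sin δ ≈ 0.712.
p = a·p₁ + b·p₂ ≈ (0.593, 0.426, 0.684); φ = arcsin(p_z) ≈ 43.13°, λ = atan2(p_y, p_x) ≈ 35.70°.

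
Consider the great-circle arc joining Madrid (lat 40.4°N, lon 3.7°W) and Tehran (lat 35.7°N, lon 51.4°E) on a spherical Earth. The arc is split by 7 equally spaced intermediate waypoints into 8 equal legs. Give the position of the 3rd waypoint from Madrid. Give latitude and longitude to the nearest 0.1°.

Convert each endpoint to a unit vector on the sphere (x = cos φ cos λ, y = cos φ sin λ, z = sin φ).
The central angle between the endpoints is δ = arccos(p₁·p₂) ≈ 0.749 rad (42.9°).
Interpolate at f = 3/8 with slerp weights a = sin((1−f)δ)/sin δ ≈ 0.663, b = sin(fδ)/sin δ ≈ 0.407.
p = a·p₁ + b·p₂ ≈ (0.710, 0.226, 0.667); φ = arcsin(p_z) ≈ 41.84°, λ = atan2(p_y, p_x) ≈ 17.65°.

≈ lat 41.8°N, lon 17.6°E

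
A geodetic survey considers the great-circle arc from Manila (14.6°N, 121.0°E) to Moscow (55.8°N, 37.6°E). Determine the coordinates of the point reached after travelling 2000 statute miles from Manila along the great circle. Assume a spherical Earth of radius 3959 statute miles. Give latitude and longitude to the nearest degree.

≈ 37°N, 100°E

Write both endpoints as unit vectors p₁, p₂ with components (cos φ cos λ, cos φ sin λ, sin φ).
The central angle between the endpoints is δ = arccos(p₁·p₂) ≈ 1.296 rad (74.3°). The total great-circle distance is δ·R ≈ 1.296 × 3959 ≈ 5132 mi, so the target fraction is f = 2000/5132 ≈ 0.390.
Interpolate at f ≈ 0.390 with slerp weights a = sin((1−f)δ)/sin δ ≈ 0.739, b = sin(fδ)/sin δ ≈ 0.503.
p = a·p₁ + b·p₂ ≈ (-0.144, 0.785, 0.602); φ = arcsin(p_z) ≈ 37.02°, λ = atan2(p_y, p_x) ≈ 100.41°.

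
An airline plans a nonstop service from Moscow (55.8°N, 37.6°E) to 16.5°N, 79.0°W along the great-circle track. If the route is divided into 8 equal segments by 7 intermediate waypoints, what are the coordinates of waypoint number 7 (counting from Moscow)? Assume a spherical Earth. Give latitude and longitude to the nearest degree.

≈ 26°N, 73°W

Write both endpoints as unit vectors p₁, p₂ with components (cos φ cos λ, cos φ sin λ, sin φ).
The central angle between the endpoints is δ = arccos(p₁·p₂) ≈ 1.577 rad (90.4°).
Interpolate at f = 7/8 with slerp weights a = sin((1−f)δ)/sin δ ≈ 0.196, b = sin(fδ)/sin δ ≈ 0.982.
p = a·p₁ + b·p₂ ≈ (0.267, -0.857, 0.441); φ = arcsin(p_z) ≈ 26.16°, λ = atan2(p_y, p_x) ≈ -72.70°.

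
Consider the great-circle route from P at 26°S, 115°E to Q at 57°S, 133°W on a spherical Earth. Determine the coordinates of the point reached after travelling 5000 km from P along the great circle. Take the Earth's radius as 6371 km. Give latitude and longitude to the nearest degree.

Convert each endpoint to a unit vector on the sphere (x = cos φ cos λ, y = cos φ sin λ, z = sin φ).
The central angle between the endpoints is δ = arccos(p₁·p₂) ≈ 1.385 rad (79.4°). The total great-circle distance is δ·R ≈ 1.385 × 6371 ≈ 8827 km, so the target fraction is f = 5000/8827 ≈ 0.566.
Interpolate at f ≈ 0.566 with slerp weights a = sin((1−f)δ)/sin δ ≈ 0.575, b = sin(fδ)/sin δ ≈ 0.719.
p = a·p₁ + b·p₂ ≈ (-0.485, 0.182, -0.855); φ = arcsin(p_z) ≈ -58.77°, λ = atan2(p_y, p_x) ≈ 159.45°.

≈ 59°S, 159°E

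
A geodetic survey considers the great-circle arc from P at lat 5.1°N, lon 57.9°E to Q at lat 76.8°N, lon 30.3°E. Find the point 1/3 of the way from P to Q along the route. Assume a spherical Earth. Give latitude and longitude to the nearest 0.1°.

≈ lat 29.4°N, lon 54.9°E

The haversine formula gives a central angle δ ≈ 1.279 rad (73.3°) between the endpoints.
Interpolate at f = 1/3 with slerp weights a = sin((1−f)δ)/sin δ ≈ 0.786, b = sin(fδ)/sin δ ≈ 0.432.
p = a·p₁ + b·p₂ ≈ (0.501, 0.713, 0.490); φ = arcsin(p_z) ≈ 29.35°, λ = atan2(p_y, p_x) ≈ 54.90°.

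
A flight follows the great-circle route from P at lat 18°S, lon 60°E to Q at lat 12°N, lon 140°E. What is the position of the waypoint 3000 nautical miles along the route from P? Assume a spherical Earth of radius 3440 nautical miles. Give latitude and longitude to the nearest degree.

The haversine formula gives a central angle δ ≈ 1.473 rad (84.4°) between the endpoints. The total great-circle distance is δ·R ≈ 1.473 × 3440 ≈ 5068 nmi, so the target fraction is f = 3000/5068 ≈ 0.592.
Interpolate at f ≈ 0.592 with slerp weights a = sin((1−f)δ)/sin δ ≈ 0.568, b = sin(fδ)/sin δ ≈ 0.769.
p = a·p₁ + b·p₂ ≈ (-0.306, 0.952, -0.016); φ = arcsin(p_z) ≈ -0.90°, λ = atan2(p_y, p_x) ≈ 107.83°.

≈ lat 1°S, lon 108°E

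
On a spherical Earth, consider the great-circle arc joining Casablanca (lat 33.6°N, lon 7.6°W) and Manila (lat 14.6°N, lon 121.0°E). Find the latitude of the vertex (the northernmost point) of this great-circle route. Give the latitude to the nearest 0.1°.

≈ 47.5°N

The great circle lies in the plane with unit normal n̂ = (p₁ × p₂)/|p₁ × p₂|.
Here n̂_z ≈ +0.676; the vertex latitude is φ_max = arccos|n̂_z| ≈ 47.5°.
Check via Clairaut: cos φ_max = |cos φ₁| · sin C = cos(33.6°)·sin(54.3°) ≈ 0.676, again giving ≈ 47.5°.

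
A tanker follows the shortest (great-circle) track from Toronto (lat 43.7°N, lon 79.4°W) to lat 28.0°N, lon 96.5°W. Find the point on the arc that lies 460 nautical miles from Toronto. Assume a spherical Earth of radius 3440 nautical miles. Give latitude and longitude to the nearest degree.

≈ lat 38°N, lon 87°W

Convert each endpoint to a unit vector on the sphere (x = cos φ cos λ, y = cos φ sin λ, z = sin φ).
The central angle between the endpoints is δ = arccos(p₁·p₂) ≈ 0.364 rad (20.9°). The total great-circle distance is δ·R ≈ 0.364 × 3440 ≈ 1252 nmi, so the target fraction is f = 460/1252 ≈ 0.367.
Interpolate at f ≈ 0.367 with slerp weights a = sin((1−f)δ)/sin δ ≈ 0.641, b = sin(fδ)/sin δ ≈ 0.374.
p = a·p₁ + b·p₂ ≈ (0.048, -0.784, 0.619); φ = arcsin(p_z) ≈ 38.23°, λ = atan2(p_y, p_x) ≈ -86.51°.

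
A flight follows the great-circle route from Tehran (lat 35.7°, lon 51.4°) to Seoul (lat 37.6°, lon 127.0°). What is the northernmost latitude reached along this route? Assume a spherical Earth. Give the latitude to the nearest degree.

≈ 43°

The great circle lies in the plane with unit normal n̂ = (p₁ × p₂)/|p₁ × p₂|.
Here n̂_z ≈ +0.728; the vertex latitude is φ_max = arccos|n̂_z| ≈ 43.3°.
Check via Clairaut: cos φ_max = |cos φ₁| · sin C = cos(35.7°)·sin(63.6°) ≈ 0.728, again giving ≈ 43.3°.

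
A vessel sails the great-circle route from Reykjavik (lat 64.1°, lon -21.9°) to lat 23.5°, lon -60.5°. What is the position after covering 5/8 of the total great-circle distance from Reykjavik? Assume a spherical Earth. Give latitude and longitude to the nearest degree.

≈ lat 40°, lon -52°

Write both endpoints as unit vectors p₁, p₂ with components (cos φ cos λ, cos φ sin λ, sin φ).
The central angle between the endpoints is δ = arccos(p₁·p₂) ≈ 0.834 rad (47.8°).
Interpolate at f = 5/8 with slerp weights a = sin((1−f)δ)/sin δ ≈ 0.415, b = sin(fδ)/sin δ ≈ 0.672.
p = a·p₁ + b·p₂ ≈ (0.472, -0.604, 0.642); φ = arcsin(p_z) ≈ 39.93°, λ = atan2(p_y, p_x) ≈ -52.01°.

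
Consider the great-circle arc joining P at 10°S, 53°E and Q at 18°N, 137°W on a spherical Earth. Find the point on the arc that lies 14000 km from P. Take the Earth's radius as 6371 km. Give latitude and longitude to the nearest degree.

The haversine formula gives a central angle δ ≈ 2.922 rad (167.4°) between the endpoints. The total great-circle distance is δ·R ≈ 2.922 × 6371 ≈ 18618 km, so the target fraction is f = 14000/18618 ≈ 0.752.
Interpolate at f ≈ 0.752 with slerp weights a = sin((1−f)δ)/sin δ ≈ 3.047, b = sin(fδ)/sin δ ≈ 3.722.
p = a·p₁ + b·p₂ ≈ (-0.783, -0.018, 0.621); φ = arcsin(p_z) ≈ 38.41°, λ = atan2(p_y, p_x) ≈ -178.67°.

≈ 38°N, 179°W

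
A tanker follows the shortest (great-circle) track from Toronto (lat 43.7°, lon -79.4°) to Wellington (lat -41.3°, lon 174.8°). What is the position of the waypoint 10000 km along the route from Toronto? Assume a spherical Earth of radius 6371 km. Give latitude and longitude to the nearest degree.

≈ lat -18°, lon -152°

From cos δ = sin φ₁ sin φ₂ + cos φ₁ cos φ₂ cos Δλ, the central angle is δ ≈ 2.219 rad (127.1°). The total great-circle distance is δ·R ≈ 2.219 × 6371 ≈ 14138 km, so the target fraction is f = 10000/14138 ≈ 0.707.
Interpolate at f ≈ 0.707 with slerp weights a = sin((1−f)δ)/sin δ ≈ 0.759, b = sin(fδ)/sin δ ≈ 1.255.
p = a·p₁ + b·p₂ ≈ (-0.838, -0.454, -0.304); φ = arcsin(p_z) ≈ -17.69°, λ = atan2(p_y, p_x) ≈ -151.56°.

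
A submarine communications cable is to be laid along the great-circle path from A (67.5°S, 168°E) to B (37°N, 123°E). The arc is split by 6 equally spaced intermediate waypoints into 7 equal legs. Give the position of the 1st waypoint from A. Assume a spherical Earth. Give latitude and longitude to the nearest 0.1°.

≈ (53.8°S, 152.0°E)

The haversine formula gives a central angle δ ≈ 1.918 rad (109.9°) between the endpoints.
Interpolate at f = 1/7 with slerp weights a = sin((1−f)δ)/sin δ ≈ 1.060, b = sin(fδ)/sin δ ≈ 0.288.
p = a·p₁ + b·p₂ ≈ (-0.522, 0.277, -0.807); φ = arcsin(p_z) ≈ -53.77°, λ = atan2(p_y, p_x) ≈ 152.05°.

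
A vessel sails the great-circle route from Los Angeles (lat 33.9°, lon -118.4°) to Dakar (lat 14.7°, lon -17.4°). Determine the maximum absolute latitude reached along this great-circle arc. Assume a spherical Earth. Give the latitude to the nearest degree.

≈ 38°

The great circle lies in the plane with unit normal n̂ = (p₁ × p₂)/|p₁ × p₂|.
Here n̂_z ≈ +0.788; the vertex latitude is φ_max = arccos|n̂_z| ≈ 38.0°.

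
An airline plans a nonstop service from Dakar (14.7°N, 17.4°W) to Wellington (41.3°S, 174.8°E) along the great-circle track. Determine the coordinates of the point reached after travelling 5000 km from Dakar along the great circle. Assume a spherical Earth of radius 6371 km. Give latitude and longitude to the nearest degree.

Convert each endpoint to a unit vector on the sphere (x = cos φ cos λ, y = cos φ sin λ, z = sin φ).
The central angle between the endpoints is δ = arccos(p₁·p₂) ≈ 2.642 rad (151.4°). The total great-circle distance is δ·R ≈ 2.642 × 6371 ≈ 16832 km, so the target fraction is f = 5000/16832 ≈ 0.297.
Interpolate at f ≈ 0.297 with slerp weights a = sin((1−f)δ)/sin δ ≈ 2.002, b = sin(fδ)/sin δ ≈ 1.475.
p = a·p₁ + b·p₂ ≈ (0.744, -0.479, -0.465); φ = arcsin(p_z) ≈ -27.74°, λ = atan2(p_y, p_x) ≈ -32.74°.

≈ 28°S, 33°W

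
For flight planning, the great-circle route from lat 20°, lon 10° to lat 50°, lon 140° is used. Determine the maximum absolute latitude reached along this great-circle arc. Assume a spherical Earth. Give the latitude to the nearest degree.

The great circle lies in the plane with unit normal n̂ = (p₁ × p₂)/|p₁ × p₂|.
Here n̂_z ≈ +0.466; the vertex latitude is φ_max = arccos|n̂_z| ≈ 62.2°.
Check via Clairaut: cos φ_max = |cos φ₁| · sin C = cos(20.0°)·sin(29.8°) ≈ 0.466, again giving ≈ 62.2°.

≈ 62°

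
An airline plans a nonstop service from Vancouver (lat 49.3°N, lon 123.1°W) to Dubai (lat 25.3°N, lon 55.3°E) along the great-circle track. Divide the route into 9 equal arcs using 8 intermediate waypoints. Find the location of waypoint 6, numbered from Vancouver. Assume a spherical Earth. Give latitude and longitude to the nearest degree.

≈ lat 60°N, lon 54°E

Convert each endpoint to a unit vector on the sphere (x = cos φ cos λ, y = cos φ sin λ, z = sin φ).
The central angle between the endpoints is δ = arccos(p₁·p₂) ≈ 1.839 rad (105.4°).
Interpolate at f = 6/9 with slerp weights a = sin((1−f)δ)/sin δ ≈ 0.597, b = sin(fδ)/sin δ ≈ 0.976.
p = a·p₁ + b·p₂ ≈ (0.290, 0.400, 0.870); φ = arcsin(p_z) ≈ 60.42°, λ = atan2(p_y, p_x) ≈ 54.04°.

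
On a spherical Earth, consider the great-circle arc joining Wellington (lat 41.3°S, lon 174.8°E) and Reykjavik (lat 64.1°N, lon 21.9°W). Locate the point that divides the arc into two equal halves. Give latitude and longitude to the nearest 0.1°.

≈ lat 34.0°N, lon 164.5°W

Convert each endpoint to a unit vector on the sphere (x = cos φ cos λ, y = cos φ sin λ, z = sin φ).
The central angle between the endpoints is δ = arccos(p₁·p₂) ≈ 2.709 rad (155.2°).
Interpolate at f = 1/2 with slerp weights a = sin((1−f)δ)/sin δ ≈ 2.332, b = sin(fδ)/sin δ ≈ 2.332.
p = a·p₁ + b·p₂ ≈ (-0.799, -0.221, 0.559); φ = arcsin(p_z) ≈ 33.95°, λ = atan2(p_y, p_x) ≈ -164.54°.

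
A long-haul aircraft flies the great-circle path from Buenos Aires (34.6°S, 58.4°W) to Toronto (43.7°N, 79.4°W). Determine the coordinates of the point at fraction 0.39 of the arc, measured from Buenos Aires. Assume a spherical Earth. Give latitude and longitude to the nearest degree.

From cos δ = sin φ₁ sin φ₂ + cos φ₁ cos φ₂ cos Δλ, the central angle is δ ≈ 1.407 rad (80.6°).
Interpolate at f = 0.39 with slerp weights a = sin((1−f)δ)/sin δ ≈ 0.767, b = sin(fδ)/sin δ ≈ 0.529.
p = a·p₁ + b·p₂ ≈ (0.401, -0.913, -0.070); φ = arcsin(p_z) ≈ -4.03°, λ = atan2(p_y, p_x) ≈ -66.29°.

≈ 4°S, 66°W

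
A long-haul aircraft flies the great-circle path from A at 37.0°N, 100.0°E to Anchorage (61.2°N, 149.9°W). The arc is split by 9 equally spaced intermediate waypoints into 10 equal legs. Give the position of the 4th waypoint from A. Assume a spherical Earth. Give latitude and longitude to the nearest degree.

Write both endpoints as unit vectors p₁, p₂ with components (cos φ cos λ, cos φ sin λ, sin φ).
The central angle between the endpoints is δ = arccos(p₁·p₂) ≈ 1.165 rad (66.7°).
Interpolate at f = 4/10 with slerp weights a = sin((1−f)δ)/sin δ ≈ 0.700, b = sin(fδ)/sin δ ≈ 0.489.
p = a·p₁ + b·p₂ ≈ (-0.301, 0.433, 0.850); φ = arcsin(p_z) ≈ 58.20°, λ = atan2(p_y, p_x) ≈ 124.82°.

≈ 58°N, 125°E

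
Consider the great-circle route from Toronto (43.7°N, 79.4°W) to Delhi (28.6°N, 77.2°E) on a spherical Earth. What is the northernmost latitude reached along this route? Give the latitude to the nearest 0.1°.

≈ 74.9°N

The great circle lies in the plane with unit normal n̂ = (p₁ × p₂)/|p₁ × p₂|.
Here n̂_z ≈ +0.260; the vertex latitude is φ_max = arccos|n̂_z| ≈ 74.9°.
Check via Clairaut: cos φ_max = |cos φ₁| · sin C = cos(43.7°)·sin(21.1°) ≈ 0.260, again giving ≈ 74.9°.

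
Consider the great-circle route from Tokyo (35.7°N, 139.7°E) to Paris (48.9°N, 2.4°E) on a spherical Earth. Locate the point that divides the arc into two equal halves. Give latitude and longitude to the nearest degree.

Convert each endpoint to a unit vector on the sphere (x = cos φ cos λ, y = cos φ sin λ, z = sin φ).
The central angle between the endpoints is δ = arccos(p₁·p₂) ≈ 1.523 rad (87.3°).
Interpolate at f = 1/2 with slerp weights a = sin((1−f)δ)/sin δ ≈ 0.691, b = sin(fδ)/sin δ ≈ 0.691.
p = a·p₁ + b·p₂ ≈ (0.026, 0.382, 0.924); φ = arcsin(p_z) ≈ 67.49°, λ = atan2(p_y, p_x) ≈ 86.12°.

≈ 67°N, 86°E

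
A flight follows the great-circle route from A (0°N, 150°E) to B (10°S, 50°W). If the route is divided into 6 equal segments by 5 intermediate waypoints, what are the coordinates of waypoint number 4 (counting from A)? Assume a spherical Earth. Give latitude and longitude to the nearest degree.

≈ (26°S, 103°W)

From cos δ = sin φ₁ sin φ₂ + cos φ₁ cos φ₂ cos Δλ, the central angle is δ ≈ 2.753 rad (157.7°).
Interpolate at f = 4/6 with slerp weights a = sin((1−f)δ)/sin δ ≈ 2.096, b = sin(fδ)/sin δ ≈ 2.547.
p = a·p₁ + b·p₂ ≈ (-0.203, -0.874, -0.442); φ = arcsin(p_z) ≈ -26.25°, λ = atan2(p_y, p_x) ≈ -103.05°.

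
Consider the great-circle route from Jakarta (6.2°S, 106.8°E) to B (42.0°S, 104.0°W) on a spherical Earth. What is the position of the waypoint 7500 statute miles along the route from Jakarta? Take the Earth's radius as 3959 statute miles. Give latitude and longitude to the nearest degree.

≈ (53°S, 120°W)

The haversine formula gives a central angle δ ≈ 2.168 rad (124.2°) between the endpoints. The total great-circle distance is δ·R ≈ 2.168 × 3959 ≈ 8583 mi, so the target fraction is f = 7500/8583 ≈ 0.874.
Interpolate at f ≈ 0.874 with slerp weights a = sin((1−f)δ)/sin δ ≈ 0.327, b = sin(fδ)/sin δ ≈ 1.147.
p = a·p₁ + b·p₂ ≈ (-0.300, -0.516, -0.802); φ = arcsin(p_z) ≈ -53.37°, λ = atan2(p_y, p_x) ≈ -120.19°.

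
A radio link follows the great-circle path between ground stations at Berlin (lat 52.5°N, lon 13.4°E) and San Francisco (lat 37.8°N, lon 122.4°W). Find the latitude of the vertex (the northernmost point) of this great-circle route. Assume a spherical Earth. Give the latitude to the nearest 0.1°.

The great circle lies in the plane with unit normal n̂ = (p₁ × p₂)/|p₁ × p₂|.
Here n̂_z ≈ -0.339; the vertex latitude is φ_max = arccos|n̂_z| ≈ 70.2°.
Check via Clairaut: cos φ_max = |cos φ₁| · sin C = cos(52.5°)·sin(33.8°) ≈ 0.339, again giving ≈ 70.2°.

≈ 70.2°N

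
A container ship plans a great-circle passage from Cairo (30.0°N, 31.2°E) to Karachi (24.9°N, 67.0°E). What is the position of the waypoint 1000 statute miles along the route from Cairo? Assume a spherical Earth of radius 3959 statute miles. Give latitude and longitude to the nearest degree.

Convert each endpoint to a unit vector on the sphere (x = cos φ cos λ, y = cos φ sin λ, z = sin φ).
The central angle between the endpoints is δ = arccos(p₁·p₂) ≈ 0.559 rad (32.0°). The total great-circle distance is δ·R ≈ 0.559 × 3959 ≈ 2214 mi, so the target fraction is f = 1000/2214 ≈ 0.452.
Interpolate at f ≈ 0.452 with slerp weights a = sin((1−f)δ)/sin δ ≈ 0.569, b = sin(fδ)/sin δ ≈ 0.471.
p = a·p₁ + b·p₂ ≈ (0.588, 0.649, 0.483); φ = arcsin(p_z) ≈ 28.87°, λ = atan2(p_y, p_x) ≈ 47.78°.

≈ 29°N, 48°E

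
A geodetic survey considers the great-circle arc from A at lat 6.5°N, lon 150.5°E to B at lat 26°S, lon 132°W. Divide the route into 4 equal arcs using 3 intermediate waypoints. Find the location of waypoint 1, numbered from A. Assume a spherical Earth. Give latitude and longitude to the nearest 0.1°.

≈ lat 3.1°S, lon 168.6°E

Write both endpoints as unit vectors p₁, p₂ with components (cos φ cos λ, cos φ sin λ, sin φ).
The central angle between the endpoints is δ = arccos(p₁·p₂) ≈ 1.427 rad (81.7°).
Interpolate at f = 1/4 with slerp weights a = sin((1−f)δ)/sin δ ≈ 0.886, b = sin(fδ)/sin δ ≈ 0.353.
p = a·p₁ + b·p₂ ≈ (-0.979, 0.198, -0.054); φ = arcsin(p_z) ≈ -3.11°, λ = atan2(p_y, p_x) ≈ 168.56°.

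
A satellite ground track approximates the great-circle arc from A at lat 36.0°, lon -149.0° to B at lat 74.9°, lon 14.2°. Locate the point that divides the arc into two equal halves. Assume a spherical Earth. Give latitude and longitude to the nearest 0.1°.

≈ lat 70.0°, lon -141.3°

The haversine formula gives a central angle δ ≈ 1.196 rad (68.5°) between the endpoints.
Interpolate at f = 1/2 with slerp weights a = sin((1−f)δ)/sin δ ≈ 0.605, b = sin(fδ)/sin δ ≈ 0.605.
p = a·p₁ + b·p₂ ≈ (-0.267, -0.213, 0.940); φ = arcsin(p_z) ≈ 70.02°, λ = atan2(p_y, p_x) ≈ -141.34°.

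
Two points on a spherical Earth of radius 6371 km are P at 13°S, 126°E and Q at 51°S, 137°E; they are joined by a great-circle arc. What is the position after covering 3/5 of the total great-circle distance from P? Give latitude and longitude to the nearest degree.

Convert each endpoint to a unit vector on the sphere (x = cos φ cos λ, y = cos φ sin λ, z = sin φ).
The central angle between the endpoints is δ = arccos(p₁·p₂) ≈ 0.681 rad (39.0°).
Interpolate at f = 3/5 with slerp weights a = sin((1−f)δ)/sin δ ≈ 0.427, b = sin(fδ)/sin δ ≈ 0.631.
p = a·p₁ + b·p₂ ≈ (-0.535, 0.608, -0.587); φ = arcsin(p_z) ≈ -35.92°, λ = atan2(p_y, p_x) ≈ 131.37°.

≈ 36°S, 131°E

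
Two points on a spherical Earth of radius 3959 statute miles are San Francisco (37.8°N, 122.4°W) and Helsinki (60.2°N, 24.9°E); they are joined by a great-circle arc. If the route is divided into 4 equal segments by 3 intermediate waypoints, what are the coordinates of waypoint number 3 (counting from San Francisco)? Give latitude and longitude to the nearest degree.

Convert each endpoint to a unit vector on the sphere (x = cos φ cos λ, y = cos φ sin λ, z = sin φ).
The central angle between the endpoints is δ = arccos(p₁·p₂) ≈ 1.368 rad (78.4°).
Interpolate at f = 3/4 with slerp weights a = sin((1−f)δ)/sin δ ≈ 0.342, b = sin(fδ)/sin δ ≈ 0.873.
p = a·p₁ + b·p₂ ≈ (0.249, -0.046, 0.968); φ = arcsin(p_z) ≈ 75.36°, λ = atan2(p_y, p_x) ≈ -10.42°.

≈ 75°N, 10°W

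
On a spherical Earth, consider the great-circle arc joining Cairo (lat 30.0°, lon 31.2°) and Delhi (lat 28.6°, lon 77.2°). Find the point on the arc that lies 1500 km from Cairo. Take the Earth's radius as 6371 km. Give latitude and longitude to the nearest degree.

≈ lat 31°, lon 47°

Write both endpoints as unit vectors p₁, p₂ with components (cos φ cos λ, cos φ sin λ, sin φ).
The central angle between the endpoints is δ = arccos(p₁·p₂) ≈ 0.696 rad (39.9°). The total great-circle distance is δ·R ≈ 0.696 × 6371 ≈ 4433 km, so the target fraction is f = 1500/4433 ≈ 0.338.
Interpolate at f ≈ 0.338 with slerp weights a = sin((1−f)δ)/sin δ ≈ 0.693, b = sin(fδ)/sin δ ≈ 0.364.
p = a·p₁ + b·p₂ ≈ (0.584, 0.623, 0.521); φ = arcsin(p_z) ≈ 31.38°, λ = atan2(p_y, p_x) ≈ 46.82°.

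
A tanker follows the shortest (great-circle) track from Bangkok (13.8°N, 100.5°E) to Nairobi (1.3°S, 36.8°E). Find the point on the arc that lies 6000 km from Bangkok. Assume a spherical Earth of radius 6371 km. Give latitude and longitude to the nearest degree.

Convert each endpoint to a unit vector on the sphere (x = cos φ cos λ, y = cos φ sin λ, z = sin φ).
The central angle between the endpoints is δ = arccos(p₁·p₂) ≈ 1.132 rad (64.9°). The total great-circle distance is δ·R ≈ 1.132 × 6371 ≈ 7213 km, so the target fraction is f = 6000/7213 ≈ 0.832.
Interpolate at f ≈ 0.832 with slerp weights a = sin((1−f)δ)/sin δ ≈ 0.209, b = sin(fδ)/sin δ ≈ 0.893.
p = a·p₁ + b·p₂ ≈ (0.678, 0.734, 0.030); φ = arcsin(p_z) ≈ 1.70°, λ = atan2(p_y, p_x) ≈ 47.29°.

≈ 2°N, 47°E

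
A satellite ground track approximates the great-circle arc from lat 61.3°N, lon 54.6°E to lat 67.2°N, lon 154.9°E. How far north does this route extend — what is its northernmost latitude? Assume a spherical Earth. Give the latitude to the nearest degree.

≈ 73°N

The great circle lies in the plane with unit normal n̂ = (p₁ × p₂)/|p₁ × p₂|.
Here n̂_z ≈ +0.290; the vertex latitude is φ_max = arccos|n̂_z| ≈ 73.1°.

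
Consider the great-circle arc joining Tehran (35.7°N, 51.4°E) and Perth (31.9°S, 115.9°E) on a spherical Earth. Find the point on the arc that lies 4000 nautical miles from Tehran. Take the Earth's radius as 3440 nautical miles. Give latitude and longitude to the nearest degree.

≈ 14°S, 98°E

Write both endpoints as unit vectors p₁, p₂ with components (cos φ cos λ, cos φ sin λ, sin φ).
The central angle between the endpoints is δ = arccos(p₁·p₂) ≈ 1.582 rad (90.7°). The total great-circle distance is δ·R ≈ 1.582 × 3440 ≈ 5443 nmi, so the target fraction is f = 4000/5443 ≈ 0.735.
Interpolate at f ≈ 0.735 with slerp weights a = sin((1−f)δ)/sin δ ≈ 0.407, b = sin(fδ)/sin δ ≈ 0.918.
p = a·p₁ + b·p₂ ≈ (-0.134, 0.960, -0.247); φ = arcsin(p_z) ≈ -14.32°, λ = atan2(p_y, p_x) ≈ 97.95°.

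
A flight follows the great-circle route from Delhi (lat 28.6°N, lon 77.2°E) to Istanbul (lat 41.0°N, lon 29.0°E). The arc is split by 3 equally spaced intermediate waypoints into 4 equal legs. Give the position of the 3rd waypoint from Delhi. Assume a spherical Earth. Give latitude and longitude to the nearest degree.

≈ lat 40°N, lon 42°E

The haversine formula gives a central angle δ ≈ 0.714 rad (40.9°) between the endpoints.
Interpolate at f = 3/4 with slerp weights a = sin((1−f)δ)/sin δ ≈ 0.271, b = sin(fδ)/sin δ ≈ 0.779.
p = a·p₁ + b·p₂ ≈ (0.567, 0.517, 0.641); φ = arcsin(p_z) ≈ 39.87°, λ = atan2(p_y, p_x) ≈ 42.37°.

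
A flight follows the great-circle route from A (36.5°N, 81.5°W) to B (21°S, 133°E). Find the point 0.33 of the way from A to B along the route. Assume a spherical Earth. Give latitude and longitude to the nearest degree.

Convert each endpoint to a unit vector on the sphere (x = cos φ cos λ, y = cos φ sin λ, z = sin φ).
The central angle between the endpoints is δ = arccos(p₁·p₂) ≈ 2.553 rad (146.3°).
Interpolate at f = 0.33 with slerp weights a = sin((1−f)δ)/sin δ ≈ 1.783, b = sin(fδ)/sin δ ≈ 1.344.
p = a·p₁ + b·p₂ ≈ (-0.644, -0.500, 0.579); φ = arcsin(p_z) ≈ 35.39°, λ = atan2(p_y, p_x) ≈ -142.15°.

≈ (35°N, 142°W)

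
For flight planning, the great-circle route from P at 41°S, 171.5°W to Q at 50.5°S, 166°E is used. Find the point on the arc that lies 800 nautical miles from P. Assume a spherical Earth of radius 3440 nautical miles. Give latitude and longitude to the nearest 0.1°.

Convert each endpoint to a unit vector on the sphere (x = cos φ cos λ, y = cos φ sin λ, z = sin φ).
The central angle between the endpoints is δ = arccos(p₁·p₂) ≈ 0.318 rad (18.2°). The total great-circle distance is δ·R ≈ 0.318 × 3440 ≈ 1095 nmi, so the target fraction is f = 800/1095 ≈ 0.730.
Interpolate at f ≈ 0.730 with slerp weights a = sin((1−f)δ)/sin δ ≈ 0.274, b = sin(fδ)/sin δ ≈ 0.736.
p = a·p₁ + b·p₂ ≈ (-0.659, 0.083, -0.748); φ = arcsin(p_z) ≈ -48.40°, λ = atan2(p_y, p_x) ≈ 172.84°.

≈ 48.4°S, 172.8°E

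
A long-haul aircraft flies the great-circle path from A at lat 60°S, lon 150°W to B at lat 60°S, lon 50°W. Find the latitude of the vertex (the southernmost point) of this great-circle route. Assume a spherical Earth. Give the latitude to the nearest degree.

The great circle lies in the plane with unit normal n̂ = (p₁ × p₂)/|p₁ × p₂|.
Here n̂_z ≈ +0.348; the vertex latitude is φ_max = arccos|n̂_z| ≈ 69.6°.
Check via Clairaut: cos φ_max = |cos φ₁| · sin C = cos(60.0°)·sin(135.9°) ≈ 0.348, again giving ≈ 69.6°.

≈ 70°S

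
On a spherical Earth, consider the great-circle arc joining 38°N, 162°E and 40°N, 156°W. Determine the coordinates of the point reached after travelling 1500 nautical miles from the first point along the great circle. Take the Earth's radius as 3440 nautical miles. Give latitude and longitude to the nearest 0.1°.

≈ 40.9°N, 165.7°W

Convert each endpoint to a unit vector on the sphere (x = cos φ cos λ, y = cos φ sin λ, z = sin φ).
The central angle between the endpoints is δ = arccos(p₁·p₂) ≈ 0.565 rad (32.4°). The total great-circle distance is δ·R ≈ 0.565 × 3440 ≈ 1945 nmi, so the target fraction is f = 1500/1945 ≈ 0.771.
Interpolate at f ≈ 0.771 with slerp weights a = sin((1−f)δ)/sin δ ≈ 0.241, b = sin(fδ)/sin δ ≈ 0.788.
p = a·p₁ + b·p₂ ≈ (-0.732, -0.187, 0.655); φ = arcsin(p_z) ≈ 40.92°, λ = atan2(p_y, p_x) ≈ -165.68°.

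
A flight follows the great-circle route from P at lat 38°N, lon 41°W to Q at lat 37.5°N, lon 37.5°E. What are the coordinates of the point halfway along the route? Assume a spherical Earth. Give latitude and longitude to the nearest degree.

≈ lat 45°N, lon 2°W

The haversine formula gives a central angle δ ≈ 1.048 rad (60.0°) between the endpoints.
Interpolate at f = 1/2 with slerp weights a = sin((1−f)δ)/sin δ ≈ 0.577, b = sin(fδ)/sin δ ≈ 0.577.
p = a·p₁ + b·p₂ ≈ (0.707, -0.020, 0.707); φ = arcsin(p_z) ≈ 45.00°, λ = atan2(p_y, p_x) ≈ -1.59°.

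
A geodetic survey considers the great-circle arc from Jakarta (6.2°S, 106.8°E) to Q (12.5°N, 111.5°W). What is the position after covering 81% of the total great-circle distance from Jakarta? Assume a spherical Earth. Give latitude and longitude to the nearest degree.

Write both endpoints as unit vectors p₁, p₂ with components (cos φ cos λ, cos φ sin λ, sin φ).
The central angle between the endpoints is δ = arccos(p₁·p₂) ≈ 2.474 rad (141.7°).
Interpolate at f = 0.81 with slerp weights a = sin((1−f)δ)/sin δ ≈ 0.731, b = sin(fδ)/sin δ ≈ 1.466.
p = a·p₁ + b·p₂ ≈ (-0.734, -0.635, 0.238); φ = arcsin(p_z) ≈ 13.78°, λ = atan2(p_y, p_x) ≈ -139.14°.

≈ (14°N, 139°W)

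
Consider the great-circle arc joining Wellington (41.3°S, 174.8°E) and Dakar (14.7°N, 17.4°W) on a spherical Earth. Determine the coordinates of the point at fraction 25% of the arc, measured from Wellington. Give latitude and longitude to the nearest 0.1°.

The haversine formula gives a central angle δ ≈ 2.642 rad (151.4°) between the endpoints.
Interpolate at f = 0.25 with slerp weights a = sin((1−f)δ)/sin δ ≈ 1.914, b = sin(fδ)/sin δ ≈ 1.280.
p = a·p₁ + b·p₂ ≈ (-0.250, -0.240, -0.938); φ = arcsin(p_z) ≈ -69.73°, λ = atan2(p_y, p_x) ≈ -136.14°.

≈ (69.7°S, 136.1°W)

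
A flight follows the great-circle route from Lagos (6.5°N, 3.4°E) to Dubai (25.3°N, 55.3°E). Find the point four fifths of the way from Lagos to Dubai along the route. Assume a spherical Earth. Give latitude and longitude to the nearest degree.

≈ 23°N, 44°E

Write both endpoints as unit vectors p₁, p₂ with components (cos φ cos λ, cos φ sin λ, sin φ).
The central angle between the endpoints is δ = arccos(p₁·p₂) ≈ 0.924 rad (52.9°).
Interpolate at f = 4/5 with slerp weights a = sin((1−f)δ)/sin δ ≈ 0.230, b = sin(fδ)/sin δ ≈ 0.844.
p = a·p₁ + b·p₂ ≈ (0.663, 0.641, 0.387); φ = arcsin(p_z) ≈ 22.76°, λ = atan2(p_y, p_x) ≈ 44.04°.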